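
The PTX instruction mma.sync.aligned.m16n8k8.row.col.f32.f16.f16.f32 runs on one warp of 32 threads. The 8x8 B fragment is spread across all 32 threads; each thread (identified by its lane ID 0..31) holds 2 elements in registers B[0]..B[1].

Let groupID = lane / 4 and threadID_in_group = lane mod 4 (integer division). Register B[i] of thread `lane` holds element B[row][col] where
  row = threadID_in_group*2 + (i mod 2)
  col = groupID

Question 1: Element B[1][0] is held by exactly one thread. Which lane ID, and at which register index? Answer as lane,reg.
0,1

c=0→G=0  r=1→T=0,p=1
L=0*4+0=0  i=1=1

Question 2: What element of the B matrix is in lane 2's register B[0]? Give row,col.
4,0

2: grp=0,tig=2
[0] (2*2+0,0) = (4,0)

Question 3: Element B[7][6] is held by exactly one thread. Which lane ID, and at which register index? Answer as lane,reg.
27,1

c=6->g=6  r=7->t=3,b0=1
L=6*4+3=27  i=1=1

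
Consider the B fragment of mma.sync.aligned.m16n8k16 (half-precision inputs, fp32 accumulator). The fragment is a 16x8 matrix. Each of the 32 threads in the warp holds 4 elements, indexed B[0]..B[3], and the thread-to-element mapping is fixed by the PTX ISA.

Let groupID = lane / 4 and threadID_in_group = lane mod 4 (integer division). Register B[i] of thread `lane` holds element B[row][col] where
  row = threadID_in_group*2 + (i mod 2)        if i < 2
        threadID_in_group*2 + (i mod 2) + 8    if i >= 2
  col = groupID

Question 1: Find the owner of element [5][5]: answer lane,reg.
c:5=>grp=5  r:5=>rB=0,tig=2,lo=1
L=5*4+2=22  i=0*2+1=1

22,1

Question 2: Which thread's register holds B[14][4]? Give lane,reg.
c=4->g=4  r=14->rb=1,t=3,b0=0
L=4*4+3=19  i=1*2+0=2

19,2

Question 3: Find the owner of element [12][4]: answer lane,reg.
c: 4->gid=4  r: 12->r8=1,tid=2,i&1=0
L=4*4+2=18  i=1*2+0=2

18,2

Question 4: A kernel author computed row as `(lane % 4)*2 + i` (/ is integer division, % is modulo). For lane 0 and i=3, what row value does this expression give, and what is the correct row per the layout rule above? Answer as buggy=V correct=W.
`(lane % 4)*2 + i`[0,3]=>3
lane 0: grp=0 (0/4), tig=0 (0%4)
i=3: r=0*2+1+8=9, c=grp=0
row: 3 vs 9

buggy=3 correct=9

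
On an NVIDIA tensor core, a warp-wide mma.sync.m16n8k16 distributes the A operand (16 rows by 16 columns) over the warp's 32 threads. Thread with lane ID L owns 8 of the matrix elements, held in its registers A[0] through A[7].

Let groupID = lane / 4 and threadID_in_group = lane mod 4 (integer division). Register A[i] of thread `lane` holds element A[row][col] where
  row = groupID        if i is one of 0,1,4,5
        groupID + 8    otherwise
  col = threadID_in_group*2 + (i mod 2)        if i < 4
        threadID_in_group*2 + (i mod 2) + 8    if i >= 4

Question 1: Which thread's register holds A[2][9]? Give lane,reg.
r=2→G=2,rhi=0  c=9→chi=1,T=0,p=1
L=2*4+0=8  i=1*4+0*2+1=5

8,5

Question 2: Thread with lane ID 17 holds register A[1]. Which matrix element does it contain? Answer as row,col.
4,3

lane 17: gr=4 (17/4), th=1 (17%4)
i=1: r=4+0=4, c=1*2+1+0=3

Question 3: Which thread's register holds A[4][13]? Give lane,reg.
r=4→G=4,rhi=0  c=13→chi=1,T=2,p=1
L=4*4+2=18  i=1*4+0*2+1=5

18,5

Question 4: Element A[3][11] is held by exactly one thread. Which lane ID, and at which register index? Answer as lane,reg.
r=3⇒gr=3,Rb=0  c=11⇒Cb=1,th=1,odd=1
L=3*4+1=13  i=1*4+0*2+1=5

13,5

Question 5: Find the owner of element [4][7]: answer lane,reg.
r=4->g=4,rb=0  c=7->cb=0,t=3,b0=1
L=4*4+3=19  i=0*4+0*2+1=1

19,1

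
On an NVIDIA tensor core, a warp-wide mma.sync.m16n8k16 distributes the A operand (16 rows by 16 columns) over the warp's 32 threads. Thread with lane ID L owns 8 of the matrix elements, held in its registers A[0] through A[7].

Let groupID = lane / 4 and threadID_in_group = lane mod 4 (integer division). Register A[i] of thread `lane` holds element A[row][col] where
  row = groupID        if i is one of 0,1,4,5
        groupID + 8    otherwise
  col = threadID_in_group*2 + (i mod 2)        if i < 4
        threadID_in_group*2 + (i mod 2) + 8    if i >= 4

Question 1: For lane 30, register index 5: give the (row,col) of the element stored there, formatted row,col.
7,13

lane 30: g=7 (30/4), t=2 (30%4)
i=5: r=7+0=7, c=2*2+1+8=13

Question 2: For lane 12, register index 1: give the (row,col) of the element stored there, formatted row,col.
3,1

lane 12⇒12/4=3, 12 mod 4=0
i=1  r:3+0⇒3  c:2·0+1+0⇒1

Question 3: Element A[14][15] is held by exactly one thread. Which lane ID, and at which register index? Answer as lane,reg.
27,7

r: 14->gid=6,r8=1  c: 15->c8=1,tid=3,i&1=1
L=6*4+3=27  i=1*4+1*2+1=7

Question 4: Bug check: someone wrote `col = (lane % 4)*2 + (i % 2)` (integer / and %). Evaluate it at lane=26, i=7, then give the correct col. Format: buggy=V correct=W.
buggy=5 correct=13

`(lane % 4)*2 + (i % 2)`[26,7]→5
lane 26→26/4=6, 26 mod 4=2
i=7  r:6+8→14  c:2·2+1+8→13
col: 5 vs 13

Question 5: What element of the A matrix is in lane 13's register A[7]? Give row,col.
lane 13: G=3 (13/4), T=1 (13%4)
i=7: r=3+8=11, c=1*2+1+8=11

11,11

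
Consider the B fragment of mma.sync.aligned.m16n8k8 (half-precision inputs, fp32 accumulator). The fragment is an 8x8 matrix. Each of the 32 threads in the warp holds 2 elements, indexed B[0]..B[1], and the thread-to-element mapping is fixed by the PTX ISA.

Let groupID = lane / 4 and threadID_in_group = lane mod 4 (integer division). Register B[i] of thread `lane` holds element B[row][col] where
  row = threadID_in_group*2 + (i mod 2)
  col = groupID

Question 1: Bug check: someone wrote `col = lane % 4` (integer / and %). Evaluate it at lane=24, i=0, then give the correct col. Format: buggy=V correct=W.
`lane % 4`[24,0]->0
24: gid=6,tid=0
[0] (0*2+0,6) = (0,6)
col: 0 vs 6

buggy=0 correct=6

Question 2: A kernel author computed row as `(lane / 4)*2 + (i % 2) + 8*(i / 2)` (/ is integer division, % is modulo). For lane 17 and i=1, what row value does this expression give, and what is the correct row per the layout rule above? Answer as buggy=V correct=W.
buggy=9 correct=3

`(lane / 4)*2 + (i % 2) + 8*(i / 2)`[17,1]=>9
lane 17=>17/4=4, 17 mod 4=1
i=1  r:2·1+1=>3  c:4
row: 9 vs 3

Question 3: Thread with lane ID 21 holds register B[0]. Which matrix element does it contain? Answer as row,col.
lane 21->21/4=5, 21 mod 4=1
i=0  r:2·1+0->2  c:5

2,5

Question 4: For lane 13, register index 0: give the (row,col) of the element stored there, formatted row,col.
2,3

lane 13: g=3 (13/4), t=1 (13%4)
i=0: r=1*2+0=2, c=g=3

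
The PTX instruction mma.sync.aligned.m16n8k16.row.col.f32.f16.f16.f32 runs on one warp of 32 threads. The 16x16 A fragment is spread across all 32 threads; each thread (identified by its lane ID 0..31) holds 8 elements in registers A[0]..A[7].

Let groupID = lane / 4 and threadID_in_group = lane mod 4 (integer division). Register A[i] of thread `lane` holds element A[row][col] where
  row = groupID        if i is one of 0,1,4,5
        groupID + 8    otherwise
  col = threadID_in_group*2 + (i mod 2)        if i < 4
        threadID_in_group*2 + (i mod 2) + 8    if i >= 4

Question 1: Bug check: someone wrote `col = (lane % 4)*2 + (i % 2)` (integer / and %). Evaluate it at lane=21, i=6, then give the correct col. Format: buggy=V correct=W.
`(lane % 4)*2 + (i % 2)`[21,6]⇒2
lane 21⇒21/4=5, 21 mod 4=1
i=6  r:5+8⇒13  c:2·1+0+8⇒10
col: 2 vs 10

buggy=2 correct=10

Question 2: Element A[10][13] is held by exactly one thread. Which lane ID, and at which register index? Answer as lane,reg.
r:10=>grp=2,rB=1  c:13=>cB=1,tig=2,lo=1
L=2*4+2=10  i=1*4+1*2+1=7

10,7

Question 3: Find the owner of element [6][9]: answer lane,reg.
24,5

r: 6->gid=6,r8=0  c: 9->c8=1,tid=0,i&1=1
L=6*4+0=24  i=1*4+0*2+1=5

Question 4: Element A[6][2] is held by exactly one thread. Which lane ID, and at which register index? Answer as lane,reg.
25,0

r: 6->gid=6,r8=0  c: 2->c8=0,tid=1,i&1=0
L=6*4+1=25  i=0*4+0*2+0=0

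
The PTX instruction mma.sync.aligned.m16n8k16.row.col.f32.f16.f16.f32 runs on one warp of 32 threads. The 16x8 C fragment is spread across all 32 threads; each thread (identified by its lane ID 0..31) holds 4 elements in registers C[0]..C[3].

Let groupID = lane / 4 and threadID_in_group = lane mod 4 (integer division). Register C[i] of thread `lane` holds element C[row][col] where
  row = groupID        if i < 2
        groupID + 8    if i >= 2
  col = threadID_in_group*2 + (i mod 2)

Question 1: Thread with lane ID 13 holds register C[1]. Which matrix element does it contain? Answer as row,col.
L=13->gid=13>>2=3, tid=13&3=1
[1]->row 3+0=3  col 1·2+1=3

3,3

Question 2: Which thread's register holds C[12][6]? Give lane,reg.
19,2

r=12→G=4,rhi=1  c=6→T=3,p=0
L=4*4+3=19  i=1*2+0=2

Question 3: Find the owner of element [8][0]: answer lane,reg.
0,2

r: 8->gid=0,r8=1  c: 0->tid=0,i&1=0
L=0*4+0=0  i=1*2+0=2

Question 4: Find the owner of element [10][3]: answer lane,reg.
r:10=>grp=2,rB=1  c:3=>tig=1,lo=1
L=2*4+1=9  i=1*2+1=3

9,3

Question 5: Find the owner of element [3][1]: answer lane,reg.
12,1

r: 3->gid=3,r8=0  c: 1->tid=0,i&1=1
L=3*4+0=12  i=0*2+1=1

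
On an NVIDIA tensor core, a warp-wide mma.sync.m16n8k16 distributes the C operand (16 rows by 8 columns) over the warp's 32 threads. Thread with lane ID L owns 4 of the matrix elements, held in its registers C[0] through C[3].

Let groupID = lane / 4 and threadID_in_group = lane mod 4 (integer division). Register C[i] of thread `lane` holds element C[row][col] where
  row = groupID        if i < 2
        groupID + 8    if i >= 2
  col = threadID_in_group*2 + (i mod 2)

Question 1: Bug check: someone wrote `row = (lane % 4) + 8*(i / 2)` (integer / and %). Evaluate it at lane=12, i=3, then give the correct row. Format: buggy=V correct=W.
buggy=8 correct=11

`(lane % 4) + 8*(i / 2)`[12,3]→8
12: G=3,T=0
[3] (3+8,0*2+1) = (11,1)
row: 8 vs 11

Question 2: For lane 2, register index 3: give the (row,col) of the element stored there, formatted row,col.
8,5

2: gid=0,tid=2
[3] (0+8,2*2+1) = (8,5)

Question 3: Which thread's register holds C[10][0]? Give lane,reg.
r: 10->gid=2,r8=1  c: 0->tid=0,i&1=0
L=2*4+0=8  i=1*2+0=2

8,2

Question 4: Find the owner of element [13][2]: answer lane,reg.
21,2

r=13→G=5,rhi=1  c=2→T=1,p=0
L=5*4+1=21  i=1*2+0=2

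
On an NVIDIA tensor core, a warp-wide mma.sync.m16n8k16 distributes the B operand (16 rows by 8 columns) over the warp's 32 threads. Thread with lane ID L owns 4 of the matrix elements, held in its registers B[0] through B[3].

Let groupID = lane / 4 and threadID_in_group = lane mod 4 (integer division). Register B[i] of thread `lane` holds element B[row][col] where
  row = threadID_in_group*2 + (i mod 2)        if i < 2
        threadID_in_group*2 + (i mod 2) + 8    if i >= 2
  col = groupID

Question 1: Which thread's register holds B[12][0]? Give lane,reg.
c=0⇒gr=0  r=12⇒Rb=1,th=2,odd=0
L=0*4+2=2  i=1*2+0=2

2,2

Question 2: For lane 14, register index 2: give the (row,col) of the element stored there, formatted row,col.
lane 14->14/4=3, 14 mod 4=2
i=2  r:2·2+0+8->12  c:3

12,3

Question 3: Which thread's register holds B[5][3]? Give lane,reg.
14,1

c=3->g=3  r=5->rb=0,t=2,b0=1
L=3*4+2=14  i=0*2+1=1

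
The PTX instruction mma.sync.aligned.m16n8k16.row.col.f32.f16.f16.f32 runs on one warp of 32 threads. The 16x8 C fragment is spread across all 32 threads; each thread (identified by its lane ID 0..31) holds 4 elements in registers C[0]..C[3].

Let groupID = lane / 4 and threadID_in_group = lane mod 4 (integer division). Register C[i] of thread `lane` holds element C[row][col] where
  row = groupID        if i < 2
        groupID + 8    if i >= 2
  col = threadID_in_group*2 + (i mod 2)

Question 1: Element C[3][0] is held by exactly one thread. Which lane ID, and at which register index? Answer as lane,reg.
r:3=>grp=3,rB=0  c:0=>tig=0,lo=0
L=3*4+0=12  i=0*2+0=0

12,0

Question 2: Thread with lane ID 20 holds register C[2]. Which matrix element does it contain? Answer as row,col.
13,0

lane 20->20/4=5, 20 mod 4=0
i=2  r:5+8->13  c:2·0+0->0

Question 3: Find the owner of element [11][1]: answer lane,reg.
12,3

r: 11->gid=3,r8=1  c: 1->tid=0,i&1=1
L=3*4+0=12  i=1*2+1=3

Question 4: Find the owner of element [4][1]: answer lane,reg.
16,1

r=4→G=4,rhi=0  c=1→T=0,p=1
L=4*4+0=16  i=0*2+1=1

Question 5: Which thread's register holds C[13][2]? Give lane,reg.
21,2

r=13⇒gr=5,Rb=1  c=2⇒th=1,odd=0
L=5*4+1=21  i=1*2+0=2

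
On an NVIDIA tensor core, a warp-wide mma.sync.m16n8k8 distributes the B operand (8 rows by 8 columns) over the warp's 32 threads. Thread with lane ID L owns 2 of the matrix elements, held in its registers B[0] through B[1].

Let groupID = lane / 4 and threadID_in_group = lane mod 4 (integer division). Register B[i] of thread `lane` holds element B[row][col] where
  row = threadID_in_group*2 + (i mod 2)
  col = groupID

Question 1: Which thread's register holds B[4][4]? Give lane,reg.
c:4=>grp=4  r:4=>tig=2,lo=0
L=4*4+2=18  i=0=0

18,0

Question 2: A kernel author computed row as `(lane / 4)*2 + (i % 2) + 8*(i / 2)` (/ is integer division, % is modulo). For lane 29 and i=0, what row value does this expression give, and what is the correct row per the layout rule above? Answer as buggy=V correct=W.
buggy=14 correct=2

`(lane / 4)*2 + (i % 2) + 8*(i / 2)`[29,0]→14
lane 29→29/4=7, 29 mod 4=1
i=0  r:2·1+0→2  c:7
row: 14 vs 2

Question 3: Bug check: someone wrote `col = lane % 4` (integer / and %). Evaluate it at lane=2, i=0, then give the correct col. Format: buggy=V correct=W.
buggy=2 correct=0

`lane % 4`[2,0]⇒2
lane 2: gr=0 (2/4), th=2 (2%4)
i=0: r=2*2+0=4, c=gr=0
col: 2 vs 0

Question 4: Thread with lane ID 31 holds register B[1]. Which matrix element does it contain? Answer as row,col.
lane 31: gr=7 (31/4), th=3 (31%4)
i=1: r=3*2+1=7, c=gr=7

7,7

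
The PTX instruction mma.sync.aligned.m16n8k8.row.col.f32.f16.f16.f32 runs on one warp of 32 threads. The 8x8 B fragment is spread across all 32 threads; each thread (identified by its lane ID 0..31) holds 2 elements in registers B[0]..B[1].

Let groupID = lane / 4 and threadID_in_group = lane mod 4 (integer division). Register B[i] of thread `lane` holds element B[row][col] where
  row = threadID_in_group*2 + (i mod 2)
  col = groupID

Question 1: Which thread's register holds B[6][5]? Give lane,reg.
c: 5->gid=5  r: 6->tid=3,i&1=0
L=5*4+3=23  i=0=0

23,0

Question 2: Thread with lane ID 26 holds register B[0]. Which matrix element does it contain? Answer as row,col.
lane 26=>26/4=6, 26 mod 4=2
i=0  r:2·2+0=>4  c:6

4,6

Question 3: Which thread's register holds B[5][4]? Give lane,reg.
c=4->g=4  r=5->t=2,b0=1
L=4*4+2=18  i=1=1

18,1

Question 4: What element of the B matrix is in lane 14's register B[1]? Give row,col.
L=14⇒gr=14>>2=3, th=14&3=2
[1]⇒row 2·2+1=5  col gr=3

5,3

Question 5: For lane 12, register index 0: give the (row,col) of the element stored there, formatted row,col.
lane 12->12/4=3, 12 mod 4=0
i=0  r:2·0+0->0  c:3

0,3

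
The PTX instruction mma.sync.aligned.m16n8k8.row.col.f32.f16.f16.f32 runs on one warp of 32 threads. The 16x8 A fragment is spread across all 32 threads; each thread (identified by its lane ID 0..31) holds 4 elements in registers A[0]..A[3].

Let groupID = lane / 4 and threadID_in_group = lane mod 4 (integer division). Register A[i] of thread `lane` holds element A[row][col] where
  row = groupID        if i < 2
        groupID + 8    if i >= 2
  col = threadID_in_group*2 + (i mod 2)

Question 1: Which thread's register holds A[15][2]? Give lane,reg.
r=15→G=7,rhi=1  c=2→T=1,p=0
L=7*4+1=29  i=1*2+0=2

29,2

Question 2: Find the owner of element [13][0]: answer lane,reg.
r=13⇒gr=5,Rb=1  c=0⇒th=0,odd=0
L=5*4+0=20  i=1*2+0=2

20,2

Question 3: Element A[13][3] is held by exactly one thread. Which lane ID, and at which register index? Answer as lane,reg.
r=13→G=5,rhi=1  c=3→T=1,p=1
L=5*4+1=21  i=1*2+1=3

21,3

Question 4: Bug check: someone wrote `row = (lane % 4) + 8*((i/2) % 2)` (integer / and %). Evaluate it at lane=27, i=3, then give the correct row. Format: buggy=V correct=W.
`(lane % 4) + 8*((i/2) % 2)`[27,3]=>11
lane 27: grp=6 (27/4), tig=3 (27%4)
i=3: r=6+8=14, c=3*2+1=7
row: 11 vs 14

buggy=11 correct=14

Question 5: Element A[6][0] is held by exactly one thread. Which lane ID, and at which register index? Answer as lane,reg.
r=6→G=6,rhi=0  c=0→T=0,p=0
L=6*4+0=24  i=0*2+0=0

24,0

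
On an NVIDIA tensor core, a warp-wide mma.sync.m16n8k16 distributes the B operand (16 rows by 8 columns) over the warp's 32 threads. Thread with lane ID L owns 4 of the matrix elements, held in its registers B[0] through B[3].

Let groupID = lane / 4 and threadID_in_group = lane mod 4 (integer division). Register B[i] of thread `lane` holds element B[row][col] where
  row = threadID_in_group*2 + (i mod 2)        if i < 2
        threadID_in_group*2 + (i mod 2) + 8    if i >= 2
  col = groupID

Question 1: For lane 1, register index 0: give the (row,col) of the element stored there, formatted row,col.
2,0

lane 1: G=0 (1/4), T=1 (1%4)
i=0: r=1*2+0+0=2, c=G=0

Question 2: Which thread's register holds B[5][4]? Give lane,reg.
18,1

c: 4->gid=4  r: 5->r8=0,tid=2,i&1=1
L=4*4+2=18  i=0*2+1=1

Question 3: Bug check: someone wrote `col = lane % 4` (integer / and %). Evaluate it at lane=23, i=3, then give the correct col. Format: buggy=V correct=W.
buggy=3 correct=5

`lane % 4`[23,3]=>3
L=23=>grp=23>>2=5, tig=23&3=3
[3]=>row 3·2+1+8=15  col grp=5
col: 3 vs 5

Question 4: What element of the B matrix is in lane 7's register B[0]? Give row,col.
6,1

L=7→G=7>>2=1, T=7&3=3
[0]→row 3·2+0+0=6  col G=1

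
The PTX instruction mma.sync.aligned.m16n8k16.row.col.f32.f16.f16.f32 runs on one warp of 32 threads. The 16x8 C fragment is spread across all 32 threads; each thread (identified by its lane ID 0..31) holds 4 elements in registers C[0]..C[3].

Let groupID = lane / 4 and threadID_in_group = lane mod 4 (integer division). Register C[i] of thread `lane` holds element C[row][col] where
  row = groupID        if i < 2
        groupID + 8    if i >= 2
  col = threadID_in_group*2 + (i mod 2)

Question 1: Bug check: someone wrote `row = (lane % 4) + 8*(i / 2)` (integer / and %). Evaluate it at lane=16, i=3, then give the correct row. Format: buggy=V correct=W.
buggy=8 correct=12

`(lane % 4) + 8*(i / 2)`[16,3]=>8
lane 16: grp=4 (16/4), tig=0 (16%4)
i=3: r=4+8=12, c=0*2+1=1
row: 8 vs 12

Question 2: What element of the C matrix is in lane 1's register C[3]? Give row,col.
1: gid=0,tid=1
[3] (0+8,1*2+1) = (8,3)

8,3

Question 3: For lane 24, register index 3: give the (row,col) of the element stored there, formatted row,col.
24: G=6,T=0
[3] (6+8,0*2+1) = (14,1)

14,1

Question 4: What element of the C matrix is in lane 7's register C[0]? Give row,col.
lane 7: G=1 (7/4), T=3 (7%4)
i=0: r=1+0=1, c=3*2+0=6

1,6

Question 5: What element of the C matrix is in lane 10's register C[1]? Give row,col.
2,5

10: g=2,t=2
[1] (2+0,2*2+1) = (2,5)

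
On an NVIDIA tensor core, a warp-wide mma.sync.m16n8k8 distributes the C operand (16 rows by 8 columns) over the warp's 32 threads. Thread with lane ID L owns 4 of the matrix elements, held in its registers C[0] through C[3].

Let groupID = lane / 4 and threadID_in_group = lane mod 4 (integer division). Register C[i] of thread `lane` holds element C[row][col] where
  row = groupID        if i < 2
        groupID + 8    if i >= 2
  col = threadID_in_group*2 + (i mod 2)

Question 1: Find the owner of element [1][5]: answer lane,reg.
r:1=>grp=1,rB=0  c:5=>tig=2,lo=1
L=1*4+2=6  i=0*2+1=1

6,1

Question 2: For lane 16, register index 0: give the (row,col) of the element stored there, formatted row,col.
4,0

lane 16→16/4=4, 16 mod 4=0
i=0  r:4+0→4  c:2·0+0→0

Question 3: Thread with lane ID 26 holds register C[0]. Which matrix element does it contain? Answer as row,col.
L=26=>grp=26>>2=6, tig=26&3=2
[0]=>row 6+0=6  col 2·2+0=4

6,4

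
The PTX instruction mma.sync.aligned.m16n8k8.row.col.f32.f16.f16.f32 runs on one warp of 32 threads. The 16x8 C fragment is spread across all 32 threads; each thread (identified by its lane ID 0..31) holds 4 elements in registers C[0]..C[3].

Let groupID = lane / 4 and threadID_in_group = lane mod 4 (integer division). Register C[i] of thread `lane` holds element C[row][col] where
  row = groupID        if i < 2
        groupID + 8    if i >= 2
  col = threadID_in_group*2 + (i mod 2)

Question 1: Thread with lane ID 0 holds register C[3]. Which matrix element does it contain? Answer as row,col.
8,1

lane 0: gid=0 (0/4), tid=0 (0%4)
i=3: r=0+8=8, c=0*2+1=1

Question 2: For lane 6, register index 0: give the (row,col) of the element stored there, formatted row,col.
1,4

6: gr=1,th=2
[0] (1+0,2*2+0) = (1,4)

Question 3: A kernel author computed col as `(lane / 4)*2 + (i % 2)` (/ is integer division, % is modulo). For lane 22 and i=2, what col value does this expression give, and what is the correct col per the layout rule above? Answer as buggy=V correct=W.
buggy=10 correct=4

`(lane / 4)*2 + (i % 2)`[22,2]->10
L=22->gid=22>>2=5, tid=22&3=2
[2]->row 5+8=13  col 2·2+0=4
col: 10 vs 4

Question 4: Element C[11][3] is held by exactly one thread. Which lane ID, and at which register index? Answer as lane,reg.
13,3

r=11⇒gr=3,Rb=1  c=3⇒th=1,odd=1
L=3*4+1=13  i=1*2+1=3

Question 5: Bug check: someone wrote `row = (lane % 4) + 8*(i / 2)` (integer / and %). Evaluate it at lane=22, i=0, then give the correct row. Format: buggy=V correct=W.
buggy=2 correct=5

`(lane % 4) + 8*(i / 2)`[22,0]->2
L=22->g=22>>2=5, t=22&3=2
[0]->row 5+0=5  col 2·2+0=4
row: 2 vs 5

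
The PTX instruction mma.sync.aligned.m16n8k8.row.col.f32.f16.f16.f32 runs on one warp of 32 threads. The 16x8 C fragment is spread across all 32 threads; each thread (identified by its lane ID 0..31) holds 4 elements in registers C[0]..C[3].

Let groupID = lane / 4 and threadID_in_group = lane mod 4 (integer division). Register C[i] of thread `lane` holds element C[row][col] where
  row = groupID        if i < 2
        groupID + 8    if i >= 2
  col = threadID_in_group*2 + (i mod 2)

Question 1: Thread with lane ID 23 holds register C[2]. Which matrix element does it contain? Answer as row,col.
23: gr=5,th=3
[2] (5+8,3*2+0) = (13,6)

13,6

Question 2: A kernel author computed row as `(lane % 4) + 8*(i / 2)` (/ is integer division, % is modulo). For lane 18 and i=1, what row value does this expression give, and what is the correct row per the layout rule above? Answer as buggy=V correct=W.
buggy=2 correct=4

`(lane % 4) + 8*(i / 2)`[18,1]->2
18: gid=4,tid=2
[1] (4+0,2*2+1) = (4,5)
row: 2 vs 4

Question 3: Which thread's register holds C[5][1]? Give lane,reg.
r: 5->gid=5,r8=0  c: 1->tid=0,i&1=1
L=5*4+0=20  i=0*2+1=1

20,1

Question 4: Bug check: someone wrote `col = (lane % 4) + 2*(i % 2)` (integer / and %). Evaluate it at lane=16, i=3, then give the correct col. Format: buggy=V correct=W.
buggy=2 correct=1

`(lane % 4) + 2*(i % 2)`[16,3]->2
L=16->gid=16>>2=4, tid=16&3=0
[3]->row 4+8=12  col 0·2+1=1
col: 2 vs 1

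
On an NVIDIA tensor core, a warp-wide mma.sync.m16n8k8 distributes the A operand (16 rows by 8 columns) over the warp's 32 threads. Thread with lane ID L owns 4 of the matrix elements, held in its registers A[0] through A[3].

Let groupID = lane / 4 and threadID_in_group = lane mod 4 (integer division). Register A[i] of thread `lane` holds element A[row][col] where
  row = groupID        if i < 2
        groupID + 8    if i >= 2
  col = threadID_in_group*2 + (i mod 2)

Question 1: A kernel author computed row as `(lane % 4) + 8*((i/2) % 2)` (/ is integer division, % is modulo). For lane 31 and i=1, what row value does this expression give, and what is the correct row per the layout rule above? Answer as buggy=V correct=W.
buggy=3 correct=7

`(lane % 4) + 8*((i/2) % 2)`[31,1]⇒3
lane 31: gr=7 (31/4), th=3 (31%4)
i=1: r=7+0=7, c=3*2+1=7
row: 3 vs 7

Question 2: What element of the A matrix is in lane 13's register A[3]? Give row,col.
11,3

13: G=3,T=1
[3] (3+8,1*2+1) = (11,3)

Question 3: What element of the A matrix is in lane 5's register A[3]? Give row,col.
9,3

lane 5: g=1 (5/4), t=1 (5%4)
i=3: r=1+8=9, c=1*2+1=3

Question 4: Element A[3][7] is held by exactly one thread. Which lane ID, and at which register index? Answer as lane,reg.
r=3→G=3,rhi=0  c=7→T=3,p=1
L=3*4+3=15  i=0*2+1=1

15,1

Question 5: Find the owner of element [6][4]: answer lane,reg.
26,0

r=6→G=6,rhi=0  c=4→T=2,p=0
L=6*4+2=26  i=0*2+0=0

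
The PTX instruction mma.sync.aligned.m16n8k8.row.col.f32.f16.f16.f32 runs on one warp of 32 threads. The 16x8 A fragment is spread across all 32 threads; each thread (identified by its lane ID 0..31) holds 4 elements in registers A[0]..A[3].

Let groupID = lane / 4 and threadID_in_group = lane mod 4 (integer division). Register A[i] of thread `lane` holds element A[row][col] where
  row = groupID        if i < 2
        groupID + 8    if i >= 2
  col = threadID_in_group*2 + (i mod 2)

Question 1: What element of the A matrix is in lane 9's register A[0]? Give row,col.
9: gid=2,tid=1
[0] (2+0,1*2+0) = (2,2)

2,2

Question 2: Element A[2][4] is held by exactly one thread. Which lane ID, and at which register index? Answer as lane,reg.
r=2->g=2,rb=0  c=4->t=2,b0=0
L=2*4+2=10  i=0*2+0=0

10,0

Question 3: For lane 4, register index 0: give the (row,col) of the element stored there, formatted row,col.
1,0

L=4→G=4>>2=1, T=4&3=0
[0]→row 1+0=1  col 0·2+0=0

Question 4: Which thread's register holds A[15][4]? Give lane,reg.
30,2

r=15→G=7,rhi=1  c=4→T=2,p=0
L=7*4+2=30  i=1*2+0=2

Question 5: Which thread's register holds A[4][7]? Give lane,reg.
19,1

r=4→G=4,rhi=0  c=7→T=3,p=1
L=4*4+3=19  i=0*2+1=1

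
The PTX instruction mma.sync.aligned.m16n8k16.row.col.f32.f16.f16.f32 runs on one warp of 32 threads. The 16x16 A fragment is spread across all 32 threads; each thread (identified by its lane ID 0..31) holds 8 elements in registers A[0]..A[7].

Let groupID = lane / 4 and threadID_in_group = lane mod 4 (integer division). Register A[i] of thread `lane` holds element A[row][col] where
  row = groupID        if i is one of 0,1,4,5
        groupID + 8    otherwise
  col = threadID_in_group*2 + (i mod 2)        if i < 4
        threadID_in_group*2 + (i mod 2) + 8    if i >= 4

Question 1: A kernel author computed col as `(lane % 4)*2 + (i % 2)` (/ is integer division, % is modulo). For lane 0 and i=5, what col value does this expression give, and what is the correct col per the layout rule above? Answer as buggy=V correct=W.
`(lane % 4)*2 + (i % 2)`[0,5]⇒1
L=0⇒gr=0>>2=0, th=0&3=0
[5]⇒row 0+0=0  col 0·2+1+8=9
col: 1 vs 9

buggy=1 correct=9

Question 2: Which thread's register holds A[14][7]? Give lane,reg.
27,3

r: 14->gid=6,r8=1  c: 7->c8=0,tid=3,i&1=1
L=6*4+3=27  i=0*4+1*2+1=3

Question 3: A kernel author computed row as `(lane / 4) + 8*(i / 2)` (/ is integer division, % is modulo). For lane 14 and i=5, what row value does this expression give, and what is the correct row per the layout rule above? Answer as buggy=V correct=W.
`(lane / 4) + 8*(i / 2)`[14,5]→19
L=14→G=14>>2=3, T=14&3=2
[5]→row 3+0=3  col 2·2+1+8=13
row: 19 vs 3

buggy=19 correct=3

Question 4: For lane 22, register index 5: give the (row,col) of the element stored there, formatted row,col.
5,13

lane 22→22/4=5, 22 mod 4=2
i=5  r:5+0→5  c:2·2+1+8→13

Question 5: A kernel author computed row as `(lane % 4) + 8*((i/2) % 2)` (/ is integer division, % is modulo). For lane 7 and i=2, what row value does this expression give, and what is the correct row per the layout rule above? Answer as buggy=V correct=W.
`(lane % 4) + 8*((i/2) % 2)`[7,2]⇒11
lane 7⇒7/4=1, 7 mod 4=3
i=2  r:1+8⇒9  c:2·3+0+0⇒6
row: 11 vs 9

buggy=11 correct=9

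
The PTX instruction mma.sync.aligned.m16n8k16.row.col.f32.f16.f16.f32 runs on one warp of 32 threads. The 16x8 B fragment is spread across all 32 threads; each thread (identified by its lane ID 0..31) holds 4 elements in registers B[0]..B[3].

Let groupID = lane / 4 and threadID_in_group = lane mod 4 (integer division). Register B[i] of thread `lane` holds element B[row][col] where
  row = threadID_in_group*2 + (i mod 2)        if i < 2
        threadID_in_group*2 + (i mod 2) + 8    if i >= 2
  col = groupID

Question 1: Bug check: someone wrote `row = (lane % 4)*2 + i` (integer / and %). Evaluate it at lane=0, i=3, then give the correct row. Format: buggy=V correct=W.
`(lane % 4)*2 + i`[0,3]->3
0: g=0,t=0
[3] (0*2+1+8,0) = (9,0)
row: 3 vs 9

buggy=3 correct=9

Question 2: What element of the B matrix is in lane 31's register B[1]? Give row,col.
7,7

L=31→G=31>>2=7, T=31&3=3
[1]→row 3·2+1+0=7  col G=7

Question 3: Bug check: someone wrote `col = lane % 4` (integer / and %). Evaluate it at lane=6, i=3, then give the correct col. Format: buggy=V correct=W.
`lane % 4`[6,3]->2
lane 6->6/4=1, 6 mod 4=2
i=3  r:2·2+1+8->13  c:1
col: 2 vs 1

buggy=2 correct=1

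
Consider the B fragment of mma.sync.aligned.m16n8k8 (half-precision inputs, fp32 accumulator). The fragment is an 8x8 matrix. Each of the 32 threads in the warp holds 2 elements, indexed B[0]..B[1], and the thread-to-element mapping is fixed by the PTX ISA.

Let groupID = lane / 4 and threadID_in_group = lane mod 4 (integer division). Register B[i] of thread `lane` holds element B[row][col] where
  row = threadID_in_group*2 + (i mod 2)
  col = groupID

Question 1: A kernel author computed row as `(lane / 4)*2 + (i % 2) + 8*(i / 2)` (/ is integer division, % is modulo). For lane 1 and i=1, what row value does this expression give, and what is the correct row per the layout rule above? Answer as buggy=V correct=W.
buggy=1 correct=3

`(lane / 4)*2 + (i % 2) + 8*(i / 2)`[1,1]->1
lane 1: gid=0 (1/4), tid=1 (1%4)
i=1: r=1*2+1=3, c=gid=0
row: 1 vs 3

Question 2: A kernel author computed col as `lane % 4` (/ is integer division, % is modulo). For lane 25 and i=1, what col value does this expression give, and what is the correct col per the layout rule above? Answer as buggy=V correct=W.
buggy=1 correct=6

`lane % 4`[25,1]->1
lane 25: g=6 (25/4), t=1 (25%4)
i=1: r=1*2+1=3, c=g=6
col: 1 vs 6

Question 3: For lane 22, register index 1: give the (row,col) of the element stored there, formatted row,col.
5,5

L=22=>grp=22>>2=5, tig=22&3=2
[1]=>row 2·2+1=5  col grp=5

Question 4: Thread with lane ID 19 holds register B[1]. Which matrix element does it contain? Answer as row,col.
lane 19⇒19/4=4, 19 mod 4=3
i=1  r:2·3+1⇒7  c:4

7,4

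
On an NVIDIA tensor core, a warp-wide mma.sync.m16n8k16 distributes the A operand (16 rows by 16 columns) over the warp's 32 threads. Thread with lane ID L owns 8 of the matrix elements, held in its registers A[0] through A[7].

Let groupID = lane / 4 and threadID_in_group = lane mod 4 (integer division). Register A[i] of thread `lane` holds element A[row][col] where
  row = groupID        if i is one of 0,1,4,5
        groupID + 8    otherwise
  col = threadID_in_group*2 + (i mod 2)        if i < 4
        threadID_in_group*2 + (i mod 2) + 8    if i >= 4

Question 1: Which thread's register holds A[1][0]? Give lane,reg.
4,0

r:1=>grp=1,rB=0  c:0=>cB=0,tig=0,lo=0
L=1*4+0=4  i=0*4+0*2+0=0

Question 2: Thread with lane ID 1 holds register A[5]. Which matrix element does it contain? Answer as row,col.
L=1->g=1>>2=0, t=1&3=1
[5]->row 0+0=0  col 1·2+1+8=11

0,11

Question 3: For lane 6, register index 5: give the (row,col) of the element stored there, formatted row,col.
1,13

6: G=1,T=2
[5] (1+0,2*2+1+8) = (1,13)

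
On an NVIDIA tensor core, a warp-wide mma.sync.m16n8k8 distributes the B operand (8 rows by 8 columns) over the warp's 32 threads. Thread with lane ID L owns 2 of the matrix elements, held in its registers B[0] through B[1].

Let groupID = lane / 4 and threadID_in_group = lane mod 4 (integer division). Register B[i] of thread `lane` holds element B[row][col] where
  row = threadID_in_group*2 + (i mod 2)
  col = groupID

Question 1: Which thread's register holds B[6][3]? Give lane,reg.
c=3->g=3  r=6->t=3,b0=0
L=3*4+3=15  i=0=0

15,0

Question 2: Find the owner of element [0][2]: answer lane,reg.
8,0

c=2->g=2  r=0->t=0,b0=0
L=2*4+0=8  i=0=0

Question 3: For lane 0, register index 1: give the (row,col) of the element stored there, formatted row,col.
1,0

lane 0: gr=0 (0/4), th=0 (0%4)
i=1: r=0*2+1=1, c=gr=0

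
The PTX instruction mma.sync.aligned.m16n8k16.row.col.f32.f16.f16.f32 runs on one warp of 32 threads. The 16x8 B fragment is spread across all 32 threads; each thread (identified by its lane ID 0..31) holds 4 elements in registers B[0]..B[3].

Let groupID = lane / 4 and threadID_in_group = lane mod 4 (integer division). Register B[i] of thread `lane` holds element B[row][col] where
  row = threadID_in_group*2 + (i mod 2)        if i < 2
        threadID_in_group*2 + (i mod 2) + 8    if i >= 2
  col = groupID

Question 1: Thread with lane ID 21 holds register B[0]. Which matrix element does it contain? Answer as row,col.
lane 21→21/4=5, 21 mod 4=1
i=0  r:2·1+0+0→2  c:5

2,5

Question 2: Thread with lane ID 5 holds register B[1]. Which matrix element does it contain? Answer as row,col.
5: g=1,t=1
[1] (1*2+1+0,1) = (3,1)

3,1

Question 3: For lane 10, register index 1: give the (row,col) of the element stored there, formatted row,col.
lane 10: grp=2 (10/4), tig=2 (10%4)
i=1: r=2*2+1+0=5, c=grp=2

5,2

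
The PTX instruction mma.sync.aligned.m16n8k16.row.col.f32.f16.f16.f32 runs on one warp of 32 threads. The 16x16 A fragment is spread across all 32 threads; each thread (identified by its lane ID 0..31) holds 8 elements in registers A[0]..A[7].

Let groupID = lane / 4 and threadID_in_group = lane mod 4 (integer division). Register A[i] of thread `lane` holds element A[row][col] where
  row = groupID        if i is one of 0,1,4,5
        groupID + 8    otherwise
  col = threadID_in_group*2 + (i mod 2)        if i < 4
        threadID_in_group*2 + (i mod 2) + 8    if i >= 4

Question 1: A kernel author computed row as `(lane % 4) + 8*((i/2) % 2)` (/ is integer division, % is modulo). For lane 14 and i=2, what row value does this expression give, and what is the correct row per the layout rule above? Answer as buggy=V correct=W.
buggy=10 correct=11

`(lane % 4) + 8*((i/2) % 2)`[14,2]->10
L=14->gid=14>>2=3, tid=14&3=2
[2]->row 3+8=11  col 2·2+0+0=4
row: 10 vs 11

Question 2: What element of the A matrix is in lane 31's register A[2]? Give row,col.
15,6

lane 31: G=7 (31/4), T=3 (31%4)
i=2: r=7+8=15, c=3*2+0+0=6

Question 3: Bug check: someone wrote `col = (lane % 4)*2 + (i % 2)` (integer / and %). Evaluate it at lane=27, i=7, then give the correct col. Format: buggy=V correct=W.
buggy=7 correct=15

`(lane % 4)*2 + (i % 2)`[27,7]->7
27: gid=6,tid=3
[7] (6+8,3*2+1+8) = (14,15)
col: 7 vs 15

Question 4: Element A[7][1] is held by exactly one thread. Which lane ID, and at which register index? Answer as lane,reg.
28,1

r=7→G=7,rhi=0  c=1→chi=0,T=0,p=1
L=7*4+0=28  i=0*4+0*2+1=1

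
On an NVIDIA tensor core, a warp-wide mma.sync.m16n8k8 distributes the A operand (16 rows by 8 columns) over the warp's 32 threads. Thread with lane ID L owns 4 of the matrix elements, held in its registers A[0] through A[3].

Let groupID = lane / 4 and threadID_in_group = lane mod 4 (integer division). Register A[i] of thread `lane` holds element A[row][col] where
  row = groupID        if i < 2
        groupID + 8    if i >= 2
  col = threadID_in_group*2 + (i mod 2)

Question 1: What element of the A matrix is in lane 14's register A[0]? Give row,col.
L=14->g=14>>2=3, t=14&3=2
[0]->row 3+0=3  col 2·2+0=4

3,4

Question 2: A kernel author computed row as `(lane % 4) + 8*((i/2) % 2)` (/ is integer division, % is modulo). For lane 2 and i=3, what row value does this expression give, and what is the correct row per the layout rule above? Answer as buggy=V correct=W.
buggy=10 correct=8

`(lane % 4) + 8*((i/2) % 2)`[2,3]⇒10
2: gr=0,th=2
[3] (0+8,2*2+1) = (8,5)
row: 10 vs 8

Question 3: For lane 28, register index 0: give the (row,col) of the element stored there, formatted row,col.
7,0

lane 28->28/4=7, 28 mod 4=0
i=0  r:7+0->7  c:2·0+0->0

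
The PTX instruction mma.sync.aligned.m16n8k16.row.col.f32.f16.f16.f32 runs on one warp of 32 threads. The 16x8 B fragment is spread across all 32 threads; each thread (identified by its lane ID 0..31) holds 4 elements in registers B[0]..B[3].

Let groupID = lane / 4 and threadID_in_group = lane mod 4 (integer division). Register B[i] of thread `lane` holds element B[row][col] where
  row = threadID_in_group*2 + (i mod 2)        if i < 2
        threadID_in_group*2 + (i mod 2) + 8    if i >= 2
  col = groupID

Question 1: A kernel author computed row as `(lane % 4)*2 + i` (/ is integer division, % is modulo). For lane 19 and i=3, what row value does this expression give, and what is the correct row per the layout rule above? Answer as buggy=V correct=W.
buggy=9 correct=15

`(lane % 4)*2 + i`[19,3]=>9
lane 19=>19/4=4, 19 mod 4=3
i=3  r:2·3+1+8=>15  c:4
row: 9 vs 15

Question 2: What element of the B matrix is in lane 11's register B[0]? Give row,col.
11: gr=2,th=3
[0] (3*2+0+0,2) = (6,2)

6,2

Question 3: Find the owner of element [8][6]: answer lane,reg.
24,2

c: 6->gid=6  r: 8->r8=1,tid=0,i&1=0
L=6*4+0=24  i=1*2+0=2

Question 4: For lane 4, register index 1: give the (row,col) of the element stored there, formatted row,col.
4: G=1,T=0
[1] (0*2+1+0,1) = (1,1)

1,1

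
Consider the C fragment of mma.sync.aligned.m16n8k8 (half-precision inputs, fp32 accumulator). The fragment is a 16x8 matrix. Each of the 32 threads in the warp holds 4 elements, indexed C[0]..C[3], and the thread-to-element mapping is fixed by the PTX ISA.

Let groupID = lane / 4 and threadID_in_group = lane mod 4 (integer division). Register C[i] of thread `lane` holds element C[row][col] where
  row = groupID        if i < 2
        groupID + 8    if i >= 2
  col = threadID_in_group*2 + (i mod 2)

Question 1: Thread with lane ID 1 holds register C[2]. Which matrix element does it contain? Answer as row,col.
8,2

L=1->g=1>>2=0, t=1&3=1
[2]->row 0+8=8  col 1·2+0=2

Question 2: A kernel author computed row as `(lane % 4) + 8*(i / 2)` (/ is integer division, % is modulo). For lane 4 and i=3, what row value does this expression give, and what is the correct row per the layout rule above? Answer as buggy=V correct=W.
`(lane % 4) + 8*(i / 2)`[4,3]→8
lane 4→4/4=1, 4 mod 4=0
i=3  r:1+8→9  c:2·0+1→1
row: 8 vs 9

buggy=8 correct=9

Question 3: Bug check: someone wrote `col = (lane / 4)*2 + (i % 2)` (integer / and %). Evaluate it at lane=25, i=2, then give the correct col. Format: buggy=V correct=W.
buggy=12 correct=2

`(lane / 4)*2 + (i % 2)`[25,2]⇒12
lane 25: gr=6 (25/4), th=1 (25%4)
i=2: r=6+8=14, c=1*2+0=2
col: 12 vs 2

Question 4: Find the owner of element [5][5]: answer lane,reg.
r: 5->gid=5,r8=0  c: 5->tid=2,i&1=1
L=5*4+2=22  i=0*2+1=1

22,1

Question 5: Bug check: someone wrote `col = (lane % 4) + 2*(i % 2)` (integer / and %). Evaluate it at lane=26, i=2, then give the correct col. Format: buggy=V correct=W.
`(lane % 4) + 2*(i % 2)`[26,2]=>2
lane 26: grp=6 (26/4), tig=2 (26%4)
i=2: r=6+8=14, c=2*2+0=4
col: 2 vs 4

buggy=2 correct=4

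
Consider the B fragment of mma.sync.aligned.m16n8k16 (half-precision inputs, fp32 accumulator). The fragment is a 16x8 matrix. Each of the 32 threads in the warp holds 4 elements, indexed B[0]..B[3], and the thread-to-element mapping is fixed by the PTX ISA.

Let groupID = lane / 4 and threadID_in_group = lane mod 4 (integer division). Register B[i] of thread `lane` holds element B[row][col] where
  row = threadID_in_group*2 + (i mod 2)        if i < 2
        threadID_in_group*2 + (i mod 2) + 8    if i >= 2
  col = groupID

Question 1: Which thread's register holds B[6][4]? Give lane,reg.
19,0

c=4->g=4  r=6->rb=0,t=3,b0=0
L=4*4+3=19  i=0*2+0=0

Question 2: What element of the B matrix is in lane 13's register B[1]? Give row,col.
L=13=>grp=13>>2=3, tig=13&3=1
[1]=>row 1·2+1+0=3  col grp=3

3,3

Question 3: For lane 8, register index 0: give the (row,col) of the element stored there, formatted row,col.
lane 8: gr=2 (8/4), th=0 (8%4)
i=0: r=0*2+0+0=0, c=gr=2

0,2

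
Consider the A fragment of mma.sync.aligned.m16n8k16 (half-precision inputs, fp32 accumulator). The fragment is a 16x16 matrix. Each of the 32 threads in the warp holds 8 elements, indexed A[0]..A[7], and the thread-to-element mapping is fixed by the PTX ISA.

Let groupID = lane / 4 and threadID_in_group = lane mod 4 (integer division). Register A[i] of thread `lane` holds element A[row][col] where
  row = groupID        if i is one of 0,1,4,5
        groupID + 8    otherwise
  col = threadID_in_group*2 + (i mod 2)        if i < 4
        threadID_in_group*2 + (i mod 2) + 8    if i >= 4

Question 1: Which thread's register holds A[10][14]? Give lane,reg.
r: 10->gid=2,r8=1  c: 14->c8=1,tid=3,i&1=0
L=2*4+3=11  i=1*4+1*2+0=6

11,6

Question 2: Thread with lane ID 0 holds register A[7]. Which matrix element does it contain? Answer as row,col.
8,9

lane 0: grp=0 (0/4), tig=0 (0%4)
i=7: r=0+8=8, c=0*2+1+8=9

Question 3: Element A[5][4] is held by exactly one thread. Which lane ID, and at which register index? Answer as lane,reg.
r=5->g=5,rb=0  c=4->cb=0,t=2,b0=0
L=5*4+2=22  i=0*4+0*2+0=0

22,0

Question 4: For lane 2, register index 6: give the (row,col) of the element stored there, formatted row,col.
L=2=>grp=2>>2=0, tig=2&3=2
[6]=>row 0+8=8  col 2·2+0+8=12

8,12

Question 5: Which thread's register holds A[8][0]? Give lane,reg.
0,2

r: 8->gid=0,r8=1  c: 0->c8=0,tid=0,i&1=0
L=0*4+0=0  i=0*4+1*2+0=2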